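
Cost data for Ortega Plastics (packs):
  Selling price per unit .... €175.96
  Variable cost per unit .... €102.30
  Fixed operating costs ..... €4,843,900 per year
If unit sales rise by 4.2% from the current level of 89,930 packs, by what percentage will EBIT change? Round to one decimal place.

+15.6%

Total contribution margin = 89,930 × €73.66 = €6,624,243.80.
Subtracting fixed costs: EBIT = €6,624,243.80 − €4,843,900 = €1,780,343.80.
DOL = contribution ÷ EBIT = €6,624,243.80 ÷ €1,780,343.80 = 3.7208.
So EBIT moves 3.7208 × (+4.2%) = +15.6%.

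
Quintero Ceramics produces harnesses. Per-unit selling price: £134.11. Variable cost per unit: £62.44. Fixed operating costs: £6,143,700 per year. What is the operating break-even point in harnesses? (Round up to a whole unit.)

85,723 harnesses

Unit CM = price − variable cost = £134.11 − £62.44 = £71.67.
Units to break even: £6,143,700 ÷ £71.67 = 85,722.06, rounded up to 85,723.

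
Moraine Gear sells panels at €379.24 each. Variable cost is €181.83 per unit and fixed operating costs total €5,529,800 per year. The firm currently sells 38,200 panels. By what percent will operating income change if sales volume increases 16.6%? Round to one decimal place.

Total contribution margin = 38,200 × €197.41 = €7,541,062.00.
Subtracting fixed costs: EBIT = €7,541,062.00 − €5,529,800 = €2,011,262.00.
So DOL = total CM / EBIT = €7,541,062.00 / €2,011,262.00 = 3.7494.
Operating income changes by 3.7494 × +16.6% = +62.2%.

+62.2%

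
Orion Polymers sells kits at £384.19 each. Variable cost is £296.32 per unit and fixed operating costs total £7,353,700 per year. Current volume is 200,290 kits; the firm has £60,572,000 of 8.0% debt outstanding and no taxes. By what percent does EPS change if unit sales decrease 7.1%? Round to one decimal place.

-23.1%

Total contribution margin = 200,290 × £87.87 = £17,599,482.30.
Subtracting fixed costs: EBIT = £17,599,482.30 − £7,353,700 = £10,245,782.30.
After interest of £4,845,760.00, pre-tax earnings = £5,400,022.30.
Degree of combined leverage = contribution ÷ (EBIT − I) = £17,599,482.30 ÷ £5,400,022.30 = 3.2591.
EPS therefore changes by 3.2591 × (-7.1%) = -23.1%.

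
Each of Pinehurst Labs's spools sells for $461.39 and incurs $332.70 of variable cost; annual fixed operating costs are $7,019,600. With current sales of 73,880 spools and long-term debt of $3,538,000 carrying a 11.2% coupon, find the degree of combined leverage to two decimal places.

Contribution at this volume is 73,880 × $128.69 = $9,507,617.20.
EBIT = $9,507,617.20 − $7,019,600 = $2,488,017.20. Interest = $396,256.00.
DOL = $9,507,617.20 ÷ $2,488,017.20 = 3.8214; DFL = $2,488,017.20 ÷ $2,091,761.20 = 1.1894.
Combined leverage = 3.8214 × 1.1894 = 4.5452.

4.55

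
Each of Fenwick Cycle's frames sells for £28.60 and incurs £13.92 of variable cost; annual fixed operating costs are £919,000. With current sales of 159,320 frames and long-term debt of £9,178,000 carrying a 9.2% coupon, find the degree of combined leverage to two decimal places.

4.06

Contribution at this volume is 159,320 × £14.68 = £2,338,817.60.
Subtracting fixed costs: EBIT = £2,338,817.60 − £919,000 = £1,419,817.60. Interest = £844,376.00, so EBIT − I = £575,441.60.
Degree of total leverage = total CM / (EBIT − interest) = £2,338,817.60 / £575,441.60 = 4.0644.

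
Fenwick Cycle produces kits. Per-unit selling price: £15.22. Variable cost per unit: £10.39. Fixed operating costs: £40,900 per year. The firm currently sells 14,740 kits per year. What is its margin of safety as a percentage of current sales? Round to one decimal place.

Contribution margin per unit = £15.22 − £10.39 = £4.83. Break-even units = £40,900 ÷ £4.83 = 8,467.91; break-even revenue = 8,467.91 × £15.22 = £128,881.57.
Current sales = 14,740 × £15.22 = £224,342.80.
Margin of safety = (£224,342.80 − £128,881.57) ÷ £224,342.80 = 42.6%.

42.6%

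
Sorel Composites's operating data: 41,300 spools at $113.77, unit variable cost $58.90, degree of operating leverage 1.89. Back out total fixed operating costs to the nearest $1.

$1,067,120

At 41,300 units, contribution = 41,300 × $54.87 = $2,266,131.00.
DOL = contribution / EBIT, so EBIT = $2,266,131.00 / 1.89 = $1,199,011.11.
Fixed costs = CM − EBIT = $2,266,131.00 − $1,199,011.11 = $1,067,120.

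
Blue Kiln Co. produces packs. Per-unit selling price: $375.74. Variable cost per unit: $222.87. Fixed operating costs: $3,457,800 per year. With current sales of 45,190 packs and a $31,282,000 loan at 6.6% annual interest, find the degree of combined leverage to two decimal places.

Total contribution margin = 45,190 × $152.87 = $6,908,195.30.
Operating income = contribution − fixed costs = $6,908,195.30 − $3,457,800 = $3,450,395.30. Interest = $2,064,612.00, so EBIT − I = $1,385,783.30.
DCL = contribution ÷ (EBIT − I) = $6,908,195.30 ÷ $1,385,783.30 = 4.9850.

4.99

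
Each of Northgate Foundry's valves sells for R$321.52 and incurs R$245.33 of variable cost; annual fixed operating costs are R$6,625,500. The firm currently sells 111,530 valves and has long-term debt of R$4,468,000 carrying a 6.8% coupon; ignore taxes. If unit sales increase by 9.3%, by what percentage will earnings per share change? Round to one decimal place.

Contribution at this volume is 111,530 × R$76.19 = R$8,497,470.70.
EBIT = R$8,497,470.70 − R$6,625,500 = R$1,871,970.70.
Interest = R$303,824.00, so EBIT − I = R$1,568,146.70.
DCL = total CM / (EBIT − I) = R$8,497,470.70 / R$1,568,146.70 = 5.4188.
%ΔEPS = DCL × %ΔSales = 5.4188 × +9.3% = +50.4%.

+50.4%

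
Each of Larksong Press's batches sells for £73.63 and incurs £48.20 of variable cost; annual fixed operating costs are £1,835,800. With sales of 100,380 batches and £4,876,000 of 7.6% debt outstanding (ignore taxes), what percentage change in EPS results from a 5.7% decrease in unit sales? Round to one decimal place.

-42.0%

Total contribution margin = 100,380 × £25.43 = £2,552,663.40.
Subtracting fixed costs: EBIT = £2,552,663.40 − £1,835,800 = £716,863.40.
After interest of £370,576.00, pre-tax earnings = £346,287.40.
DCL = total CM / (EBIT − I) = £2,552,663.40 / £346,287.40 = 7.3715.
EPS therefore changes by 7.3715 × (-5.7%) = -42.0%.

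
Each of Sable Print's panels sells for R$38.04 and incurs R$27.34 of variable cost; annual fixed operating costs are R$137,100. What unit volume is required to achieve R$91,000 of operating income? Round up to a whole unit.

21,318 panels

Unit CM = price − variable cost = R$38.04 − R$27.34 = R$10.70.
Required volume = (fixed costs + target profit) ÷ CM = (R$137,100 + R$91,000) ÷ R$10.70 = 21,317.76, so 21,318 panels.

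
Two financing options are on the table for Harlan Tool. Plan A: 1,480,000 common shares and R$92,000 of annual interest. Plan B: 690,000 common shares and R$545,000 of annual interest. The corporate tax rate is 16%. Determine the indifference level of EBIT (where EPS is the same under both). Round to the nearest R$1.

R$940,658

Set EPS_A = EPS_B: (EBIT − R$92,000)(1 − 0.16) ÷ 1,480,000 = (EBIT − R$545,000)(1 − 0.16) ÷ 690,000.
The (1 − t) factor cancels: (EBIT − 92,000) × 690,000 = (EBIT − 545,000) × 1,480,000.
Solving, EBIT = (545,000·1,480,000 − 92,000·690,000) / (1,480,000 − 690,000) = 743,120,000,000 / 790,000 = 940,658.23.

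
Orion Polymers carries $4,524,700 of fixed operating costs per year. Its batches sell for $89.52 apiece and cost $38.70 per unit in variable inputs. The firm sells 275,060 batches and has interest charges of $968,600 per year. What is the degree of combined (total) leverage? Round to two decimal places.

1.65

Contribution at this volume is 275,060 × $50.82 = $13,978,549.20.
EBIT = $13,978,549.20 − $4,524,700 = $9,453,849.20. Interest = $968,600.00.
DOL = $13,978,549.20 ÷ $9,453,849.20 = 1.4786; DFL = $9,453,849.20 ÷ $8,485,249.20 = 1.1142.
DCL = DOL × DFL = 1.4786 × 1.1142 = 1.6475.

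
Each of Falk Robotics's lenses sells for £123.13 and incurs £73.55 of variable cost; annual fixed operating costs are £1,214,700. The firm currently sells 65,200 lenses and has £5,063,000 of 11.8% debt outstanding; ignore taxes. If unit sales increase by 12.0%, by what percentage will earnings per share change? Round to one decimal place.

+27.3%

Total contribution margin = 65,200 × £49.58 = £3,232,616.00.
Subtracting fixed costs: EBIT = £3,232,616.00 − £1,214,700 = £2,017,916.00.
After interest of £597,434.00, pre-tax earnings = £1,420,482.00.
Degree of combined leverage = contribution ÷ (EBIT − I) = £3,232,616.00 ÷ £1,420,482.00 = 2.2757.
EPS therefore changes by 2.2757 × (+12.0%) = +27.3%.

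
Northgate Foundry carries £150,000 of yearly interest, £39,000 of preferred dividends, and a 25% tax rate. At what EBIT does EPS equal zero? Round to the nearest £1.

Preferred dividends are paid after tax, so their pre-tax equivalent is £39,000 ÷ (1 − 0.25) = £52,000.00.
EPS = 0 when EBIT covers interest plus the pre-tax preferred burden: £150,000 + £52,000.00 = £202,000.00.

£202,000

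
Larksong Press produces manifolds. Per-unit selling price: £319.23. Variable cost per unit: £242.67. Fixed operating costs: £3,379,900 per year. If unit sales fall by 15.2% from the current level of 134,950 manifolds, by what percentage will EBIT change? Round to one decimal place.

-22.6%

Total contribution margin = 134,950 × £76.56 = £10,331,772.00.
Operating income = contribution − fixed costs = £10,331,772.00 − £3,379,900 = £6,951,872.00.
Degree of operating leverage = £10,331,772.00 / £6,951,872.00 = 1.4862.
So EBIT moves 1.4862 × (-15.2%) = -22.6%.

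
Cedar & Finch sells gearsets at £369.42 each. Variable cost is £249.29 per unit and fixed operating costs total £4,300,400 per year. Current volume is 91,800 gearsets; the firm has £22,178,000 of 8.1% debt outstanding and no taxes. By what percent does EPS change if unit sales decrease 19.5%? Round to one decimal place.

-43.6%

Total contribution margin = 91,800 × £120.13 = £11,027,934.00.
EBIT = £11,027,934.00 − £4,300,400 = £6,727,534.00.
Interest = £1,796,418.00, so EBIT − I = £4,931,116.00.
DCL = total CM / (EBIT − I) = £11,027,934.00 / £4,931,116.00 = 2.2364.
EPS therefore changes by 2.2364 × (-19.5%) = -43.6%.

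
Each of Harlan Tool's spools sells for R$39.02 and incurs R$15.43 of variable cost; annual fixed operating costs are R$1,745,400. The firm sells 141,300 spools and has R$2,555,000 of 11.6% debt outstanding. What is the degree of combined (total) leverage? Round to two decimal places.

Contribution at this volume is 141,300 × R$23.59 = R$3,333,267.00.
Operating income = contribution − fixed costs = R$3,333,267.00 − R$1,745,400 = R$1,587,867.00. Interest = R$296,380.00, so EBIT − I = R$1,291,487.00.
Degree of total leverage = total CM / (EBIT − interest) = R$3,333,267.00 / R$1,291,487.00 = 2.5810.

2.58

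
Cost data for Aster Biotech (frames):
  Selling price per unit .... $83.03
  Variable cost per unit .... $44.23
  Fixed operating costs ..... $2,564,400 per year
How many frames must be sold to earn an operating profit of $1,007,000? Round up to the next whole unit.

Each unit contributes $83.03 − $44.23 = $38.80.
Units = (FC + target) / CM = ($2,564,400 + $1,007,000) / $38.80 = 92,046.39, so 92,047 frames.

92,047 frames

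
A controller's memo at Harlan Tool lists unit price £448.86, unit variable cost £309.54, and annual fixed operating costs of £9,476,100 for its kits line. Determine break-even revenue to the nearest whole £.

CM per unit = £448.86 − £309.54 = £139.32; CM ratio = £139.32 / £448.86 = 0.3104.
Break-even sales = FC ÷ CM ratio = £9,476,100 × £448.86 / £139.32 = £30,530,019.

£30,530,019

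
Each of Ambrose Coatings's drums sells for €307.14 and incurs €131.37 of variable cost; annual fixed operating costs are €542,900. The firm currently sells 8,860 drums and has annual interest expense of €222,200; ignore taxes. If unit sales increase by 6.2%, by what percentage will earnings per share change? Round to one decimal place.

At 8,860 units, contribution = 8,860 × €175.77 = €1,557,322.20.
Operating income = contribution − fixed costs = €1,557,322.20 − €542,900 = €1,014,422.20.
After interest of €222,200.00, pre-tax earnings = €792,222.20.
Degree of combined leverage = contribution ÷ (EBIT − I) = €1,557,322.20 ÷ €792,222.20 = 1.9658.
EPS therefore changes by 1.9658 × (+6.2%) = +12.2%.

+12.2%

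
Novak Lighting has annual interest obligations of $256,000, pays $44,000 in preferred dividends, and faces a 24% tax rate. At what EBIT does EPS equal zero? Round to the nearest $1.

Grossing the preferred dividend up to pre-tax terms: $44,000 / (1 − 0.24) = $57,894.74.
EPS = 0 when EBIT covers interest plus the pre-tax preferred burden: $256,000 + $57,894.74 = $313,894.74.

$313,895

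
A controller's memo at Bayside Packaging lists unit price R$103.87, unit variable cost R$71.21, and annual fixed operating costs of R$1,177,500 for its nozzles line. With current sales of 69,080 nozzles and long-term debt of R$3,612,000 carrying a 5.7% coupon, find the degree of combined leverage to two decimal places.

Total contribution margin = 69,080 × R$32.66 = R$2,256,152.80.
EBIT = R$2,256,152.80 − R$1,177,500 = R$1,078,652.80. Interest = R$205,884.00, so EBIT − I = R$872,768.80.
DCL = contribution ÷ (EBIT − I) = R$2,256,152.80 ÷ R$872,768.80 = 2.5851.

2.59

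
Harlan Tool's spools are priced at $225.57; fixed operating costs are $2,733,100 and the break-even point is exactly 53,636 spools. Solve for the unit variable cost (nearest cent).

Contribution per unit must be FC / Q = $2,733,100 / 53,636 = $50.9564.
Variable cost per unit = $225.57 − $50.9564 = $174.61.

$174.61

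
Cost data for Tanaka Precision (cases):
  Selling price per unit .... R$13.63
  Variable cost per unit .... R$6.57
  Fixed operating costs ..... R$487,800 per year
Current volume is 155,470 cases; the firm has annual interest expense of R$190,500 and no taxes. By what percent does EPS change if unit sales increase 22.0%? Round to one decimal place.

Contribution at this volume is 155,470 × R$7.06 = R$1,097,618.20.
Operating income = contribution − fixed costs = R$1,097,618.20 − R$487,800 = R$609,818.20.
Interest = R$190,500.00, so EBIT − I = R$419,318.20.
Degree of combined leverage = contribution ÷ (EBIT − I) = R$1,097,618.20 ÷ R$419,318.20 = 2.6176.
EPS therefore changes by 2.6176 × (+22.0%) = +57.6%.

+57.6%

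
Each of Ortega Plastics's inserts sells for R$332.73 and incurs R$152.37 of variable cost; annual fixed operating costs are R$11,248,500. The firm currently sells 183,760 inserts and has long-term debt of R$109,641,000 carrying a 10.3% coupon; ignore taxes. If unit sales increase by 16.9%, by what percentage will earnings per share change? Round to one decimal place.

+52.8%

At 183,760 units, contribution = 183,760 × R$180.36 = R$33,142,953.60.
Operating income = contribution − fixed costs = R$33,142,953.60 − R$11,248,500 = R$21,894,453.60.
After interest of R$11,293,023.00, pre-tax earnings = R$10,601,430.60.
DCL = total CM / (EBIT − I) = R$33,142,953.60 / R$10,601,430.60 = 3.1263.
EPS therefore changes by 3.1263 × (+16.9%) = +52.8%.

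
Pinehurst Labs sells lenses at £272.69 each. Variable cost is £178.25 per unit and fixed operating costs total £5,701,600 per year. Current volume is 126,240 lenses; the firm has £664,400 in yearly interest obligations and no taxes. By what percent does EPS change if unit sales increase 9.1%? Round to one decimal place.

+19.5%

Contribution at this volume is 126,240 × £94.44 = £11,922,105.60.
Operating income = contribution − fixed costs = £11,922,105.60 − £5,701,600 = £6,220,505.60.
Interest = £664,400.00, so EBIT − I = £5,556,105.60.
Degree of combined leverage = contribution ÷ (EBIT − I) = £11,922,105.60 ÷ £5,556,105.60 = 2.1458.
EPS therefore changes by 2.1458 × (+9.1%) = +19.5%.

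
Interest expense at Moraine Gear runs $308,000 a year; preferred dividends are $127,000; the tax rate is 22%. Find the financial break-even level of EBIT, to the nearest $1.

Grossing the preferred dividend up to pre-tax terms: $127,000 / (1 − 0.22) = $162,820.51.
Financial break-even EBIT = interest + D_p ÷ (1 − t) = $308,000 + $162,820.51 = $470,820.51.

$470,821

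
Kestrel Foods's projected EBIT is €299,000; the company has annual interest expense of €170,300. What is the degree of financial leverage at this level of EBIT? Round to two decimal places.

2.32

Annual interest charges come to €170,300.00.
Degree of financial leverage = EBIT / (EBIT − interest) = €299,000 / €128,700.00 = 2.3232.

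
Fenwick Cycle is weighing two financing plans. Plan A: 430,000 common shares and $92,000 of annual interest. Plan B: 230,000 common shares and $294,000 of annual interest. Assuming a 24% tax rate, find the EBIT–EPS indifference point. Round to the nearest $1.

$526,300

Set EPS_A = EPS_B: (EBIT − $92,000)(1 − 0.24) ÷ 430,000 = (EBIT − $294,000)(1 − 0.24) ÷ 230,000.
Cancelling (1 − t) and cross-multiplying: 230,000·(EBIT − 92,000) = 430,000·(EBIT − 294,000).
Solving, EBIT = (294,000·430,000 − 92,000·230,000) / (430,000 − 230,000) = 105,260,000,000 / 200,000 = 526,300.00.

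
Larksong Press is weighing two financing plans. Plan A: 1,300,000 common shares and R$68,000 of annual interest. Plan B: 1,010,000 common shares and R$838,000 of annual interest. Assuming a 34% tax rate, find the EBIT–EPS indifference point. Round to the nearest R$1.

R$3,519,724

Set EPS_A = EPS_B: (EBIT − R$68,000)(1 − 0.34) ÷ 1,300,000 = (EBIT − R$838,000)(1 − 0.34) ÷ 1,010,000.
Cancelling (1 − t) and cross-multiplying: 1,010,000·(EBIT − 68,000) = 1,300,000·(EBIT − 838,000).
Solving, EBIT = (838,000·1,300,000 − 68,000·1,010,000) / (1,300,000 − 1,010,000) = 1,020,720,000,000 / 290,000 = 3,519,724.14.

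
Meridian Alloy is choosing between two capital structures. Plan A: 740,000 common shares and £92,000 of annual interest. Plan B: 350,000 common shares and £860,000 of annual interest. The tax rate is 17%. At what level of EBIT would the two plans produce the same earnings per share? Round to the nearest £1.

£1,549,231

Set EPS_A = EPS_B: (EBIT − £92,000)(1 − 0.17) ÷ 740,000 = (EBIT − £860,000)(1 − 0.17) ÷ 350,000.
Cancelling (1 − t) and cross-multiplying: 350,000·(EBIT − 92,000) = 740,000·(EBIT − 860,000).
EBIT × (740,000 − 350,000) = 860,000 × 740,000 − 92,000 × 350,000 = 604,200,000,000, so EBIT = 604,200,000,000 ÷ 390,000 = 1,549,230.77.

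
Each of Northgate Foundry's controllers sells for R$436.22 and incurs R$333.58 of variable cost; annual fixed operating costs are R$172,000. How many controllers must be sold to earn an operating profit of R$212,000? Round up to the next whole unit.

3,742 controllers

Contribution margin per unit = R$436.22 − R$333.58 = R$102.64.
Need Q such that Q × R$102.64 − R$172,000 = R$212,000, i.e. Q = R$384,000 / R$102.64 = 3,741.23 → 3,742.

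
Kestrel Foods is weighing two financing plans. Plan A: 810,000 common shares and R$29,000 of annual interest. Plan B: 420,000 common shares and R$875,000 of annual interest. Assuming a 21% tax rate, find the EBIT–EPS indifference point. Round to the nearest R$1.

R$1,786,077

Set EPS_A = EPS_B: (EBIT − R$29,000)(1 − 0.21) ÷ 810,000 = (EBIT − R$875,000)(1 − 0.21) ÷ 420,000.
Cancelling (1 − t) and cross-multiplying: 420,000·(EBIT − 29,000) = 810,000·(EBIT − 875,000).
EBIT × (810,000 − 420,000) = 875,000 × 810,000 − 29,000 × 420,000 = 696,570,000,000, so EBIT = 696,570,000,000 ÷ 390,000 = 1,786,076.92.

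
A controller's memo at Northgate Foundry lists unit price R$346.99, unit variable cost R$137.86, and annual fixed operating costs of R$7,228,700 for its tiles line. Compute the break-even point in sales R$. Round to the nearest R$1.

R$11,993,911

CM per unit = R$346.99 − R$137.86 = R$209.13; CM ratio = R$209.13 / R$346.99 = 0.6027.
Break-even revenue = fixed costs × price ÷ CM = R$7,228,700 × R$346.99 ÷ R$209.13 = R$11,993,911.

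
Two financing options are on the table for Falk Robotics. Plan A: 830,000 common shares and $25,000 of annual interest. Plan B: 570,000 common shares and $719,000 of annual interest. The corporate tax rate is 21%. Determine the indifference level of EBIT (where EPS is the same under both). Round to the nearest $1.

At indifference, (EBIT − 25,000)(1 − t)/830,000 = (EBIT − 719,000)(1 − t)/570,000.
Cancelling (1 − t) and cross-multiplying: 570,000·(EBIT − 25,000) = 830,000·(EBIT − 719,000).
Solving, EBIT = (719,000·830,000 − 25,000·570,000) / (830,000 − 570,000) = 582,520,000,000 / 260,000 = 2,240,461.54.

$2,240,462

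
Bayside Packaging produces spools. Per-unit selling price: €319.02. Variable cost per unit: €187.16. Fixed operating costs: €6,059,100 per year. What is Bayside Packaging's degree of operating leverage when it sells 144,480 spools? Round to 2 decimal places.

1.47

Contribution at this volume is 144,480 × €131.86 = €19,051,132.80.
EBIT = €19,051,132.80 − €6,059,100 = €12,992,032.80.
So DOL = total CM / EBIT = €19,051,132.80 / €12,992,032.80 = 1.4664.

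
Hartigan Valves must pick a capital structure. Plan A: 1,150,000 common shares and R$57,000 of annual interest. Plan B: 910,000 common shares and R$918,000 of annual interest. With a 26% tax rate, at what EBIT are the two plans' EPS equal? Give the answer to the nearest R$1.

Set EPS_A = EPS_B: (EBIT − R$57,000)(1 − 0.26) ÷ 1,150,000 = (EBIT − R$918,000)(1 − 0.26) ÷ 910,000.
The (1 − t) factor cancels: (EBIT − 57,000) × 910,000 = (EBIT − 918,000) × 1,150,000.
Solving, EBIT = (918,000·1,150,000 − 57,000·910,000) / (1,150,000 − 910,000) = 1,003,830,000,000 / 240,000 = 4,182,625.00.

R$4,182,625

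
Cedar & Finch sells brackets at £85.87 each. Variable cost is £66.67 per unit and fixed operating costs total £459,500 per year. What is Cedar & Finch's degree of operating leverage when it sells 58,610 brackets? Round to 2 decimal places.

1.69

Contribution at this volume is 58,610 × £19.20 = £1,125,312.00.
EBIT = £1,125,312.00 − £459,500 = £665,812.00.
DOL = contribution ÷ EBIT = £1,125,312.00 ÷ £665,812.00 = 1.6901.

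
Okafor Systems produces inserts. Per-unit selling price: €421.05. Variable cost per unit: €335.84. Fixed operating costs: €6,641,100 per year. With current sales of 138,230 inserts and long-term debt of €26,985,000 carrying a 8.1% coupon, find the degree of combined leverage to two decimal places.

Contribution at this volume is 138,230 × €85.21 = €11,778,578.30.
Subtracting fixed costs: EBIT = €11,778,578.30 − €6,641,100 = €5,137,478.30. Interest = €2,185,785.00.
DOL = €11,778,578.30 ÷ €5,137,478.30 = 2.2927; DFL = €5,137,478.30 ÷ €2,951,693.30 = 1.7405.
Combined leverage = 2.2927 × 1.7405 = 3.9904.

3.99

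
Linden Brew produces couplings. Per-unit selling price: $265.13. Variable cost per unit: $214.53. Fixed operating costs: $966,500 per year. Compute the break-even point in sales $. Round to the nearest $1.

CM per unit = $265.13 − $214.53 = $50.60; CM ratio = $50.60 / $265.13 = 0.1908.
Break-even sales = FC ÷ CM ratio = $966,500 × $265.13 / $50.60 = $5,064,193.

$5,064,193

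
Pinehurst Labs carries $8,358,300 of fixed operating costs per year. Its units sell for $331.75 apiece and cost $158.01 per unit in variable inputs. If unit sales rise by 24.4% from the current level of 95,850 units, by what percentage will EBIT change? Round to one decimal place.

+49.0%

Contribution at this volume is 95,850 × $173.74 = $16,652,979.00.
EBIT = $16,652,979.00 − $8,358,300 = $8,294,679.00.
DOL = contribution ÷ EBIT = $16,652,979.00 ÷ $8,294,679.00 = 2.0077.
So EBIT moves 2.0077 × (+24.4%) = +49.0%.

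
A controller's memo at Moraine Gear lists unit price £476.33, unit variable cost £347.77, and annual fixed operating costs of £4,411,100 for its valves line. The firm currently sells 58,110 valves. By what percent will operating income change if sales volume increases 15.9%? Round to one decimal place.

Total contribution margin = 58,110 × £128.56 = £7,470,621.60.
EBIT = £7,470,621.60 − £4,411,100 = £3,059,521.60.
DOL = contribution ÷ EBIT = £7,470,621.60 ÷ £3,059,521.60 = 2.4418.
So EBIT moves 2.4418 × (+15.9%) = +38.8%.

+38.8%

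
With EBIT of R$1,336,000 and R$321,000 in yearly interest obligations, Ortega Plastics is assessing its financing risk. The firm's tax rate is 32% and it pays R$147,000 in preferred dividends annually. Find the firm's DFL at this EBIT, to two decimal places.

1.67

Interest = R$321,000.00.
Pre-tax preferred-dividend burden = R$147,000 ÷ (1 − 0.32) = R$216,176.47.
DFL = EBIT ÷ [EBIT − I − D_p/(1−t)] = R$1,336,000 ÷ [R$1,336,000 − R$321,000.00 − R$216,176.47] = R$1,336,000 ÷ R$798,823.53 = 1.6725.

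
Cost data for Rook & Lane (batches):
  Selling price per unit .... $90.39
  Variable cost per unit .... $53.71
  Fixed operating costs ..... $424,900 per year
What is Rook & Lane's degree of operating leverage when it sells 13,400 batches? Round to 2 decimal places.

7.38

At 13,400 units, contribution = 13,400 × $36.68 = $491,512.00.
Operating income = contribution − fixed costs = $491,512.00 − $424,900 = $66,612.00.
So DOL = total CM / EBIT = $491,512.00 / $66,612.00 = 7.3787.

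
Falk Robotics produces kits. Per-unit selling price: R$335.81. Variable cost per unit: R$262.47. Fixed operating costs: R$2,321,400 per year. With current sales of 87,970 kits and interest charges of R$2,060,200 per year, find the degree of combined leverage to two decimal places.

3.12

Total contribution margin = 87,970 × R$73.34 = R$6,451,719.80.
EBIT = R$6,451,719.80 − R$2,321,400 = R$4,130,319.80. Interest = R$2,060,200.00, so EBIT − I = R$2,070,119.80.
DCL = contribution ÷ (EBIT − I) = R$6,451,719.80 ÷ R$2,070,119.80 = 3.1166.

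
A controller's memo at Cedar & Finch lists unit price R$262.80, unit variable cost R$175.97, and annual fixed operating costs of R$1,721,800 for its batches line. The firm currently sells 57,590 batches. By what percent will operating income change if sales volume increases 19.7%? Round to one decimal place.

Contribution at this volume is 57,590 × R$86.83 = R$5,000,539.70.
EBIT = R$5,000,539.70 − R$1,721,800 = R$3,278,739.70.
So DOL = total CM / EBIT = R$5,000,539.70 / R$3,278,739.70 = 1.5251.
%ΔEBIT = DOL × %ΔSales = 1.5251 × +19.7% = +30.0%.

+30.0%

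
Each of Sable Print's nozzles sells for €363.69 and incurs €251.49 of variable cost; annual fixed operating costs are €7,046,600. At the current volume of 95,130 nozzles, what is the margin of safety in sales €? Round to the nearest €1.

Contribution margin per unit = €363.69 − €251.49 = €112.20. Break-even units = €7,046,600 ÷ €112.20 = 62,803.92; break-even revenue = 62,803.92 × €363.69 = €22,841,158.24.
Actual sales revenue = 95,130 × €363.69 = €34,597,829.70.
Margin of safety = €34,597,829.70 − €22,841,158.24 = €11,756,671.

€11,756,671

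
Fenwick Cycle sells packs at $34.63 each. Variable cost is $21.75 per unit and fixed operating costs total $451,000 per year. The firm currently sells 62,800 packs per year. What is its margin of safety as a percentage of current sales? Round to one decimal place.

Unit CM = price − variable cost = $34.63 − $21.75 = $12.88. Break-even units = $451,000 ÷ $12.88 = 35,015.53; break-even revenue = 35,015.53 × $34.63 = $1,212,587.73.
Actual sales revenue = 62,800 × $34.63 = $2,174,764.00.
Margin of safety = ($2,174,764.00 − $1,212,587.73) ÷ $2,174,764.00 = 44.2%.

44.2%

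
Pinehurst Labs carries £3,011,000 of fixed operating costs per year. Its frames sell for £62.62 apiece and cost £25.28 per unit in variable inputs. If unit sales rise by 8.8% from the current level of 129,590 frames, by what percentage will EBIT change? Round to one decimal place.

+23.3%

Contribution at this volume is 129,590 × £37.34 = £4,838,890.60.
Operating income = contribution − fixed costs = £4,838,890.60 − £3,011,000 = £1,827,890.60.
Degree of operating leverage = £4,838,890.60 / £1,827,890.60 = 2.6473.
So EBIT moves 2.6473 × (+8.8%) = +23.3%.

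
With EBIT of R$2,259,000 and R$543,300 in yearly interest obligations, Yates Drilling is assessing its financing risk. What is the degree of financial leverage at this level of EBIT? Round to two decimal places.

1.32

Interest = R$543,300.00.
Degree of financial leverage = EBIT / (EBIT − interest) = R$2,259,000 / R$1,715,700.00 = 1.3167.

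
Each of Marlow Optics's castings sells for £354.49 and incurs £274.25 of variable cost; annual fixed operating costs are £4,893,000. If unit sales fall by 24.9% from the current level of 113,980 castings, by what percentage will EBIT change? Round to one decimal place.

-53.5%

Contribution at this volume is 113,980 × £80.24 = £9,145,755.20.
Subtracting fixed costs: EBIT = £9,145,755.20 − £4,893,000 = £4,252,755.20.
Degree of operating leverage = £9,145,755.20 / £4,252,755.20 = 2.1505.
So EBIT moves 2.1505 × (-24.9%) = -53.5%.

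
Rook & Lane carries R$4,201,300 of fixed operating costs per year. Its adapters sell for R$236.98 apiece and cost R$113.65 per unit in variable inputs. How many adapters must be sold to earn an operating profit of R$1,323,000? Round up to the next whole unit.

Each unit contributes R$236.98 − R$113.65 = R$123.33.
Required volume = (fixed costs + target profit) ÷ CM = (R$4,201,300 + R$1,323,000) ÷ R$123.33 = 44,792.83, so 44,793 adapters.

44,793 adapters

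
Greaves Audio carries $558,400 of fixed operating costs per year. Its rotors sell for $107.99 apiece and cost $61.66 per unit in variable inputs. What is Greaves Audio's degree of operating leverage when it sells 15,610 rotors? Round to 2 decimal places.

Total contribution margin = 15,610 × $46.33 = $723,211.30.
Operating income = contribution − fixed costs = $723,211.30 − $558,400 = $164,811.30.
DOL = contribution ÷ EBIT = $723,211.30 ÷ $164,811.30 = 4.3881.

4.39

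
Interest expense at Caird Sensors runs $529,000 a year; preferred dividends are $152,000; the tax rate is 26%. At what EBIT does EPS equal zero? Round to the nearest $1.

Preferred dividends are paid after tax, so their pre-tax equivalent is $152,000 ÷ (1 − 0.26) = $205,405.41.
EPS = 0 when EBIT covers interest plus the pre-tax preferred burden: $529,000 + $205,405.41 = $734,405.41.

$734,405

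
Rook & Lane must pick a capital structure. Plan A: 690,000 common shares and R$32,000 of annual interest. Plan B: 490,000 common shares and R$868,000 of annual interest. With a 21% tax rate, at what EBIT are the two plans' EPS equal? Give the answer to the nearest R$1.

R$2,916,200

At indifference, (EBIT − 32,000)(1 − t)/690,000 = (EBIT − 868,000)(1 − t)/490,000.
Cancelling (1 − t) and cross-multiplying: 490,000·(EBIT − 32,000) = 690,000·(EBIT − 868,000).
Solving, EBIT = (868,000·690,000 − 32,000·490,000) / (690,000 − 490,000) = 583,240,000,000 / 200,000 = 2,916,200.00.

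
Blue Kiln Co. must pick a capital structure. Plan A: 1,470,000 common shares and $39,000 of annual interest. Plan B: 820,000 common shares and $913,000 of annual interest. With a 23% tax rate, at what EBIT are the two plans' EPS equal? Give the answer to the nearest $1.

$2,015,585

Set EPS_A = EPS_B: (EBIT − $39,000)(1 − 0.23) ÷ 1,470,000 = (EBIT − $913,000)(1 − 0.23) ÷ 820,000.
Cancelling (1 − t) and cross-multiplying: 820,000·(EBIT − 39,000) = 1,470,000·(EBIT − 913,000).
Solving, EBIT = (913,000·1,470,000 − 39,000·820,000) / (1,470,000 − 820,000) = 1,310,130,000,000 / 650,000 = 2,015,584.62.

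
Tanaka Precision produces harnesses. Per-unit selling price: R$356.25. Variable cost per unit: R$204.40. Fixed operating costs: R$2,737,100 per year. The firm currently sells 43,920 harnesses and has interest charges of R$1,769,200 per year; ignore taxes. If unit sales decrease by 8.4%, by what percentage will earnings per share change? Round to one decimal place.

At 43,920 units, contribution = 43,920 × R$151.85 = R$6,669,252.00.
Subtracting fixed costs: EBIT = R$6,669,252.00 − R$2,737,100 = R$3,932,152.00.
Interest = R$1,769,200.00, so EBIT − I = R$2,162,952.00.
Degree of combined leverage = contribution ÷ (EBIT − I) = R$6,669,252.00 ÷ R$2,162,952.00 = 3.0834.
EPS therefore changes by 3.0834 × (-8.4%) = -25.9%.

-25.9%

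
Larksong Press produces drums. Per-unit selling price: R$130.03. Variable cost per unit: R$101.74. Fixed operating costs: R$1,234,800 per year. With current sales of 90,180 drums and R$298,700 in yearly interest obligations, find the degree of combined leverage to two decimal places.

Contribution at this volume is 90,180 × R$28.29 = R$2,551,192.20.
Subtracting fixed costs: EBIT = R$2,551,192.20 − R$1,234,800 = R$1,316,392.20. Interest = R$298,700.00, so EBIT − I = R$1,017,692.20.
Degree of total leverage = total CM / (EBIT − interest) = R$2,551,192.20 / R$1,017,692.20 = 2.5068.

2.51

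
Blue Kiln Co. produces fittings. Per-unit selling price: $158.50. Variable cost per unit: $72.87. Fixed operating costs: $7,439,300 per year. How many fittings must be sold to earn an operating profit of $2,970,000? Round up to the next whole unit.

121,562 fittings

Unit CM = price − variable cost = $158.50 − $72.87 = $85.63.
Required volume = (fixed costs + target profit) ÷ CM = ($7,439,300 + $2,970,000) ÷ $85.63 = 121,561.37, so 121,562 fittings.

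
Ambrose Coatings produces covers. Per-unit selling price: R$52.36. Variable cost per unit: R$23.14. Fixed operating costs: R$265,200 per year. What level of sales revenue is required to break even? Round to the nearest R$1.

R$475,218

CM per unit = R$52.36 − R$23.14 = R$29.22; CM ratio = R$29.22 / R$52.36 = 0.5581.
Break-even sales = FC ÷ CM ratio = R$265,200 × R$52.36 / R$29.22 = R$475,218.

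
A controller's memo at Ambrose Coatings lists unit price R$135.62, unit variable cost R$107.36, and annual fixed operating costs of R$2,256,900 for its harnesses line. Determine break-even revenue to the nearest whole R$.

R$10,830,884

Contribution margin per unit = R$135.62 − R$107.36 = R$28.26, a CM ratio of R$28.26 ÷ R$135.62 = 0.2084.
Break-even revenue = fixed costs × price ÷ CM = R$2,256,900 × R$135.62 ÷ R$28.26 = R$10,830,884.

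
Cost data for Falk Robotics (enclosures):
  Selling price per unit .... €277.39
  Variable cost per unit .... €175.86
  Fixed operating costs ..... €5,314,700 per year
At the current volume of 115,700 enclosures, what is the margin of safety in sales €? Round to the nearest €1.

Each unit contributes €277.39 − €175.86 = €101.53. Break-even units = €5,314,700 ÷ €101.53 = 52,346.10; break-even revenue = 52,346.10 × €277.39 = €14,520,285.95.
Current sales = 115,700 × €277.39 = €32,094,023.00.
Margin of safety = €32,094,023.00 − €14,520,285.95 = €17,573,737.

€17,573,737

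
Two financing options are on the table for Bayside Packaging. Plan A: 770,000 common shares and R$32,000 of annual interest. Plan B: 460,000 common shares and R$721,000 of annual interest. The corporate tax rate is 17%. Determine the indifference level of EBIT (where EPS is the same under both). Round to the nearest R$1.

Set EPS_A = EPS_B: (EBIT − R$32,000)(1 − 0.17) ÷ 770,000 = (EBIT − R$721,000)(1 − 0.17) ÷ 460,000.
Cancelling (1 − t) and cross-multiplying: 460,000·(EBIT − 32,000) = 770,000·(EBIT − 721,000).
Solving, EBIT = (721,000·770,000 − 32,000·460,000) / (770,000 − 460,000) = 540,450,000,000 / 310,000 = 1,743,387.10.

R$1,743,387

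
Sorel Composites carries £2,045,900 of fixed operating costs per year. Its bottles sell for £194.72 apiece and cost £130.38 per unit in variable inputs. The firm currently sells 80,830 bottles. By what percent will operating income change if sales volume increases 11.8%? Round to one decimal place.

+19.5%

At 80,830 units, contribution = 80,830 × £64.34 = £5,200,602.20.
Operating income = contribution − fixed costs = £5,200,602.20 − £2,045,900 = £3,154,702.20.
So DOL = total CM / EBIT = £5,200,602.20 / £3,154,702.20 = 1.6485.
Operating income changes by 1.6485 × +11.8% = +19.5%.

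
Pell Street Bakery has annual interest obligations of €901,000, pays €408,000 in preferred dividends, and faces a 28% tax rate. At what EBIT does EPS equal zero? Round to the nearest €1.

Grossing the preferred dividend up to pre-tax terms: €408,000 / (1 − 0.28) = €566,666.67.
Financial break-even EBIT = interest + D_p ÷ (1 − t) = €901,000 + €566,666.67 = €1,467,666.67.

€1,467,667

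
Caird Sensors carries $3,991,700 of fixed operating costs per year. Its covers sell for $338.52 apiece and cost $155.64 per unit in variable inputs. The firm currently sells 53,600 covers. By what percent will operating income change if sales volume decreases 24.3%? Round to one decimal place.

-41.0%

Total contribution margin = 53,600 × $182.88 = $9,802,368.00.
EBIT = $9,802,368.00 − $3,991,700 = $5,810,668.00.
DOL = contribution ÷ EBIT = $9,802,368.00 ÷ $5,810,668.00 = 1.6870.
So EBIT moves 1.6870 × (-24.3%) = -41.0%.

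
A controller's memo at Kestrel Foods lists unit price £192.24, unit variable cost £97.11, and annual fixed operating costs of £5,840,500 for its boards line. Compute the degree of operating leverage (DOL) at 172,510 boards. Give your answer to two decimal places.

At 172,510 units, contribution = 172,510 × £95.13 = £16,410,876.30.
EBIT = £16,410,876.30 − £5,840,500 = £10,570,376.30.
Degree of operating leverage = £16,410,876.30 / £10,570,376.30 = 1.5525.

1.55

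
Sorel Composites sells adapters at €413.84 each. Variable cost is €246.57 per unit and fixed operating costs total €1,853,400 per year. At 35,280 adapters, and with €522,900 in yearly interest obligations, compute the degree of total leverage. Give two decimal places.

1.67

Total contribution margin = 35,280 × €167.27 = €5,901,285.60.
Subtracting fixed costs: EBIT = €5,901,285.60 − €1,853,400 = €4,047,885.60. Interest = €522,900.00.
DOL = €5,901,285.60 ÷ €4,047,885.60 = 1.4579; DFL = €4,047,885.60 ÷ €3,524,985.60 = 1.1483.
Combined leverage = 1.4579 × 1.1483 = 1.6741.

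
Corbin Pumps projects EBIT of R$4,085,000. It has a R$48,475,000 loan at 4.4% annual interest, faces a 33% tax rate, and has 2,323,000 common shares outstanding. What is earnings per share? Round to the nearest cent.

Interest = R$2,132,900.00, so EBT = R$4,085,000 − R$2,132,900.00 = R$1,952,100.00.
Net income = R$1,952,100.00 × (1 − 0.33) = R$1,307,907.00.
EPS = R$1,307,907.00 ÷ 2,323,000 = R$0.56.

R$0.56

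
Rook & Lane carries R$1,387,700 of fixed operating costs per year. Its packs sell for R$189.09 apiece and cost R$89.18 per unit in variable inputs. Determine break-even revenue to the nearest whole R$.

Contribution margin per unit = R$189.09 − R$89.18 = R$99.91, a CM ratio of R$99.91 ÷ R$189.09 = 0.5284.
Break-even revenue = fixed costs × price ÷ CM = R$1,387,700 × R$189.09 ÷ R$99.91 = R$2,626,366.

R$2,626,366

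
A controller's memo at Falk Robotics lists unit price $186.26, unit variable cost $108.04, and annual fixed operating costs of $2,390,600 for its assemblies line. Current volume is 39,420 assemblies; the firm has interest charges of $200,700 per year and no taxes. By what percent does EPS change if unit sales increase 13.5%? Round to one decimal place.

+84.6%

Total contribution margin = 39,420 × $78.22 = $3,083,432.40.
EBIT = $3,083,432.40 − $2,390,600 = $692,832.40.
After interest of $200,700.00, pre-tax earnings = $492,132.40.
Degree of combined leverage = contribution ÷ (EBIT − I) = $3,083,432.40 ÷ $492,132.40 = 6.2655.
%ΔEPS = DCL × %ΔSales = 6.2655 × +13.5% = +84.6%.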